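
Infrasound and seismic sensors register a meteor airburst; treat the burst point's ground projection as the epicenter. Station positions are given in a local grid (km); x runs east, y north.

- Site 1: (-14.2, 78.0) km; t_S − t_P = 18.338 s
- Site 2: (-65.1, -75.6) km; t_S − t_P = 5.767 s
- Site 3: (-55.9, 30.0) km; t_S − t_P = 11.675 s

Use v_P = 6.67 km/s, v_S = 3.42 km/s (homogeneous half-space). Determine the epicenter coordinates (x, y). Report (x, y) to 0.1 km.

Distance from S−P lag: d = Δt · v_P v_S / (v_P − v_S) = Δt · (6.67·3.42)/(6.67−3.42) ≈ 7.0189·Δt.
So d_Site 1 = 128.71, d_Site 2 = 40.48, d_Site 3 = 81.95 km.
Circle about each station: (x + 14.2)² + (y − 78.0)² = 128.71²; (x + 65.1)² + (y + 75.6)² = 40.48²; (x + 55.9)² + (y − 30.0)² = 81.95².
Subtracting the Site 1 equation from the Site 2 and Site 3 equations removes the quadratic terms:
-101.8 x − 307.2 y = 18595.36
-83.4 x − 96.0 y = 7589.63
Solving the 2×2 system: x ≈ -34.5, y ≈ -49.1 km.

x ≈ -34.5 km, y ≈ -49.1 km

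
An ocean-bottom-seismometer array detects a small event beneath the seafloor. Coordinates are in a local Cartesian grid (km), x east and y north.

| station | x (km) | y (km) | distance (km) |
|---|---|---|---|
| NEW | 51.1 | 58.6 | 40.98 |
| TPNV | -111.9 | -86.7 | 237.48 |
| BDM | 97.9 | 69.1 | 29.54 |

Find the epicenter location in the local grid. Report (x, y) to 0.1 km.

88.2 km east, 41.2 km north

Circle about each station: (x − 51.1)² + (y − 58.6)² = 40.98²; (x + 111.9)² + (y + 86.7)² = 237.48²; (x − 97.9)² + (y − 69.1)² = 29.54².
Subtracting pairs of circle equations eliminates x²+y² and gives linear equations (the radical axes):
-326.0 x − 290.6 y = -40724.06
93.6 x + 21.0 y = 9120.80
Solving the 2×2 system: x ≈ 88.2, y ≈ 41.2 km.
Check against NEW (with the unrounded x, y): √((x − 51.1)²+(y − 58.6)²) = 40.98 ≈ 40.98 km. ✓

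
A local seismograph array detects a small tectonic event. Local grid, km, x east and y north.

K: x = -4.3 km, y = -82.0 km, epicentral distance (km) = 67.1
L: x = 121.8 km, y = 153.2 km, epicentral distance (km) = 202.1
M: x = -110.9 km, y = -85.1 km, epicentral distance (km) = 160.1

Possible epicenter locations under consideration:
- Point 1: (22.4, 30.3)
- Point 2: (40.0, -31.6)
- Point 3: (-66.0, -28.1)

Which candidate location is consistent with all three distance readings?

For each candidate, compare |candidate − station| to the reported distance:
Point 1: residuals K 48.3, L 44.0, M 16.2 → max 48.3 km
Point 2: residuals K 0.0, L 0.0, M 0.0 → max 0.0 km
Point 3: residuals K 14.8, L 58.9, M 87.5 → max 87.5 km
Only Point 2 has all residuals ≈ 0.

Point 2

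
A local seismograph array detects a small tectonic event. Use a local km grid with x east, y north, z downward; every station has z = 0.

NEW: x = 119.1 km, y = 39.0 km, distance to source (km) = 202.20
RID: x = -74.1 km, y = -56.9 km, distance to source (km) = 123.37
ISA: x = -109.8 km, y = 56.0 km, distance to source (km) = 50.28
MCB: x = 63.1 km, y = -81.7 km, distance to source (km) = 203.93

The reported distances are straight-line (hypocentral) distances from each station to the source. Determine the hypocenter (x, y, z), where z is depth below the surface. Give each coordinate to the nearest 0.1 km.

(-78.2, 60.1, 38.9)

Each station gives a sphere (x−x_i)² + (y−y_i)² + z² = d_i² (stations at z=0).
Subtracting the NEW sphere from RID and ISA: z² cancels, leaving linear equations in x and y:
-386.4 x − 191.8 y = 18687.29
-457.8 x + 34.0 y = 37842.99
Solving: x ≈ -78.199, y ≈ 60.108 km (keep extra digits for the depth step; rounded: -78.2, 60.1).
Then from the NEW sphere: z² = 202.20² − (x − 119.1)² − (y − 39.0)² with x = -78.199, y = 60.108, so z ≈ 38.890 ≈ 38.9 km.
Check against MCB (with the unrounded solution): distance 203.93 ≈ 203.93 km. ✓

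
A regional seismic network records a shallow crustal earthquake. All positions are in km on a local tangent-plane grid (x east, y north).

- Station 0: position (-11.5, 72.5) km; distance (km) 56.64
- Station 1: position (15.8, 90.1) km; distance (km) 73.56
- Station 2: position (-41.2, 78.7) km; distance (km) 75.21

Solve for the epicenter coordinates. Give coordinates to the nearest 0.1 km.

Circle about each station: (x + 11.5)² + (y − 72.5)² = 56.64²; (x − 15.8)² + (y − 90.1)² = 73.56²; (x + 41.2)² + (y − 78.7)² = 75.21².
Subtracting pairs of circle equations eliminates x²+y² and gives linear equations (the radical axes):
54.6 x + 35.2 y = 776.17
-59.4 x + 12.4 y = 54.18
Solving the 2×2 system: x ≈ 2.8, y ≈ 17.7 km.
Check against Station 0 (with the unrounded x, y): √((x + 11.5)²+(y − 72.5)²) = 56.61 ≈ 56.64 km. ✓

(2.8, 17.7)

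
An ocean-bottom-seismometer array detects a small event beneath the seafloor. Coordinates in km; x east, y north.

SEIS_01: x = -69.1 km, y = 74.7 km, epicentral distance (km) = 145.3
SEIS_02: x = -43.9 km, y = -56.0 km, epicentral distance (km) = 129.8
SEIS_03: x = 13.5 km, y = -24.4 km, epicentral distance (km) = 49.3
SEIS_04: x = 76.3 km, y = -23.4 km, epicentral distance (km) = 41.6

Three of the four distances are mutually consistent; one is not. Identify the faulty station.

SEIS_03

Solve using three stations at a time. Using SEIS_01, SEIS_02, SEIS_04 (subtract circle equations pairwise → linear system) gives (x, y) ≈ (63.9, 16.3).
Distances from that point to each station vs reported:
  SEIS_01: calculated 145.3 vs reported 145.3 → residual 0.0 km
  SEIS_02: calculated 129.8 vs reported 129.8 → residual 0.0 km
  SEIS_03: calculated 64.8 vs reported 49.3 → residual 15.5 km
  SEIS_04: calculated 41.5 vs reported 41.6 → residual 0.1 km
SEIS_01, SEIS_02, SEIS_04 are mutually consistent (residuals ≈ 0); SEIS_03 is off by 15.5 km.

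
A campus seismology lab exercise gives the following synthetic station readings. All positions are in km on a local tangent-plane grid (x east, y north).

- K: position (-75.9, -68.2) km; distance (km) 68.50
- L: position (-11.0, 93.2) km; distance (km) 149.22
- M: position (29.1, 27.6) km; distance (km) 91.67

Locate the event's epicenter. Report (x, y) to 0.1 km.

Circle about each station: (x + 75.9)² + (y + 68.2)² = 68.50²; (x + 11.0)² + (y − 93.2)² = 149.22²; (x − 29.1)² + (y − 27.6)² = 91.67².
Subtracting the K equation from the L and M equations removes the quadratic terms:
129.8 x + 322.8 y = -19179.17
210.0 x + 191.6 y = -12514.62
Solving the 2×2 system: x ≈ -8.5, y ≈ -56.0 km.
Check against K (with the unrounded x, y): √((x + 75.9)²+(y + 68.2)²) = 68.49 ≈ 68.50 km. ✓

x ≈ -8.5 km, y ≈ -56.0 km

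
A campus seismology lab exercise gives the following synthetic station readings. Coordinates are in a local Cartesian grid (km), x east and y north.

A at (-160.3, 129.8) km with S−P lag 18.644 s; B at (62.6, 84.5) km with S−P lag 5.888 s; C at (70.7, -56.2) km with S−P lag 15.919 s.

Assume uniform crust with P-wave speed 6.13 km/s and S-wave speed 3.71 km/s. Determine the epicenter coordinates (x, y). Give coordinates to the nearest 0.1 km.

7.5 km east, 79.4 km north

Distance from S−P lag: d = Δt · v_P v_S / (v_P − v_S) = Δt · (6.13·3.71)/(6.13−3.71) ≈ 9.3976·Δt.
So d_A = 175.21, d_B = 55.33, d_C = 149.60 km.
Circle about each station: (x + 160.3)² + (y − 129.8)² = 175.21²; (x − 62.6)² + (y − 84.5)² = 55.33²; (x − 70.7)² + (y + 56.2)² = 149.60².
Subtracting the A equation from the B and C equations removes the quadratic terms:
445.8 x − 90.6 y = -3847.98
462.0 x − 372.0 y = -26068.82
Solving the 2×2 system: x ≈ 7.5, y ≈ 79.4 km.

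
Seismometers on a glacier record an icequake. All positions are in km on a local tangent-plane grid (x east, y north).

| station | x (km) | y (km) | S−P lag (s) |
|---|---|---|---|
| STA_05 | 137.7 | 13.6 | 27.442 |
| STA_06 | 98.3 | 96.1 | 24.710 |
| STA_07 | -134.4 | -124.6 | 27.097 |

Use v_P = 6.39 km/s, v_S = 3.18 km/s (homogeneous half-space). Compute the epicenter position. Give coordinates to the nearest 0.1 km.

Distance from S−P lag: d = Δt · v_P v_S / (v_P − v_S) = Δt · (6.39·3.18)/(6.39−3.18) ≈ 6.3303·Δt.
So d_STA_05 = 173.72, d_STA_06 = 156.42, d_STA_07 = 171.53 km.
Circle about each station: (x − 137.7)² + (y − 13.6)² = 173.72²; (x − 98.3)² + (y − 96.1)² = 156.42²; (x + 134.4)² + (y + 124.6)² = 171.53².
Subtracting the STA_05 equation from the STA_06 and STA_07 equations removes the quadratic terms:
-78.8 x + 165.0 y = 5463.27
-544.2 x − 276.4 y = 15198.37
Solving the 2×2 system: x ≈ -36.0, y ≈ 15.9 km.
Check against STA_05 (with the unrounded x, y): √((x − 137.7)²+(y − 13.6)²) = 173.73 ≈ 173.72 km. ✓

x ≈ -36.0 km, y ≈ 15.9 km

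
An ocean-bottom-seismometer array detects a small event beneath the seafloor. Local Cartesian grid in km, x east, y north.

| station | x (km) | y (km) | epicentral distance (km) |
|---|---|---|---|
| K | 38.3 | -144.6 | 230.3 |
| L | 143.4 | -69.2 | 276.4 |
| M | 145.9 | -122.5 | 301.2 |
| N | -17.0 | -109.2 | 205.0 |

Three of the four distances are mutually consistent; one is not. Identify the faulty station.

N

Solve using three stations at a time. Using K, L, M (subtract circle equations pairwise → linear system) gives (x, y) ≈ (-115.8, 26.3).
Distances from that point to each station vs reported:
  K: calculated 230.2 vs reported 230.3 → residual 0.1 km
  L: calculated 276.3 vs reported 276.4 → residual 0.1 km
  M: calculated 301.1 vs reported 301.2 → residual 0.1 km
  N: calculated 167.7 vs reported 205.0 → residual 37.3 km
K, L, M are mutually consistent (residuals ≈ 0); N is off by 37.3 km.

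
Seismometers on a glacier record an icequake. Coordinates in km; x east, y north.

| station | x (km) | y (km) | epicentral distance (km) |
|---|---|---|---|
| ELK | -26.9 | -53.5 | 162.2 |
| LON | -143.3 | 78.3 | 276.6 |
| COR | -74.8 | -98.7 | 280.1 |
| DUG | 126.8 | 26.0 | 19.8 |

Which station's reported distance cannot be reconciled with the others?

COR

Solve using three stations at a time. Using ELK, LON, DUG (subtract circle equations pairwise → linear system) gives (x, y) ≈ (123.8, 6.5).
Distances from that point to each station vs reported:
  ELK: calculated 162.2 vs reported 162.2 → residual 0.0 km
  LON: calculated 276.6 vs reported 276.6 → residual 0.0 km
  COR: calculated 224.7 vs reported 280.1 → residual 55.4 km
  DUG: calculated 19.8 vs reported 19.8 → residual 0.0 km
ELK, LON, DUG are mutually consistent (residuals ≈ 0); COR is off by 55.4 km.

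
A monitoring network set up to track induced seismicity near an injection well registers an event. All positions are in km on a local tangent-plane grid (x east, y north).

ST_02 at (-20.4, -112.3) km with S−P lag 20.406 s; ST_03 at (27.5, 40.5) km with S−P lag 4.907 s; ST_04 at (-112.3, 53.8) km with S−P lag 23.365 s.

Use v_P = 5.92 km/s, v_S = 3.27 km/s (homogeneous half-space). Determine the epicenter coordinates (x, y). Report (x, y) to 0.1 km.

x ≈ 54.3 km, y ≈ 16.7 km

Distance from S−P lag: d = Δt · v_P v_S / (v_P − v_S) = Δt · (5.92·3.27)/(5.92−3.27) ≈ 7.3051·Δt.
So d_ST_02 = 149.07, d_ST_03 = 35.85, d_ST_04 = 170.68 km.
Circle about each station: (x + 20.4)² + (y + 112.3)² = 149.07²; (x − 27.5)² + (y − 40.5)² = 35.85²; (x + 112.3)² + (y − 53.8)² = 170.68².
Subtracting pairs of circle equations eliminates x²+y² and gives linear equations (the radical axes):
95.8 x + 305.6 y = 10305.69
-183.8 x + 332.2 y = -4431.52
Solving the 2×2 system: x ≈ 54.3, y ≈ 16.7 km.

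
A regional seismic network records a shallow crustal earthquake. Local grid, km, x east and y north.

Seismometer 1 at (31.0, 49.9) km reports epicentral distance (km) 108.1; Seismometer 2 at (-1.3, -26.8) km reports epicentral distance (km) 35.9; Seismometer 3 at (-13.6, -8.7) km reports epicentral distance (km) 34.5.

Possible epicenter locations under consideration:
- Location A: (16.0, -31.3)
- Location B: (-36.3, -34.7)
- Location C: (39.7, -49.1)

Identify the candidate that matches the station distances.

Location B

For each candidate, compare |candidate − station| to the reported distance:
Location A: residuals Seismometer 1 25.5, Seismometer 2 18.0, Seismometer 3 2.7 → max 25.5 km
Location B: residuals Seismometer 1 0.0, Seismometer 2 0.0, Seismometer 3 0.0 → max 0.0 km
Location C: residuals Seismometer 1 8.7, Seismometer 2 10.8, Seismometer 3 32.4 → max 32.4 km
Only Location B has all residuals ≈ 0.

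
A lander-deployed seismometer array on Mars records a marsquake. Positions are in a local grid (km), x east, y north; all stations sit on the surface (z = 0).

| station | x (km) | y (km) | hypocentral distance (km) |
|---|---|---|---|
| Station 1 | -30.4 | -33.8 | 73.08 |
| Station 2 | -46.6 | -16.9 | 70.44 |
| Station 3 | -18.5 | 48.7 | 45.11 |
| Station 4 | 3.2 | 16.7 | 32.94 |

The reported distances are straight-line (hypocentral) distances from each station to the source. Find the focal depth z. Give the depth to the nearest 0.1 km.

depth ≈ 32.1 km

Each station gives a sphere (x−x_i)² + (y−y_i)² + z² = d_i² (stations at z=0).
Subtracting the Station 1 sphere from Station 2 and Station 3: z² cancels, leaving linear equations in x and y:
-32.4 x + 33.8 y = 769.46
23.8 x + 165.0 y = 3953.11
Solving: x ≈ 1.082, y ≈ 23.802 km (keep extra digits for the depth step; rounded: 1.1, 23.8).
Then from the Station 1 sphere: z² = 73.08² − (x + 30.4)² − (y + 33.8)² with x = 1.082, y = 23.802, so z ≈ 32.118 ≈ 32.1 km.
Check against Station 4 (with the unrounded solution): distance 32.96 ≈ 32.94 km. ✓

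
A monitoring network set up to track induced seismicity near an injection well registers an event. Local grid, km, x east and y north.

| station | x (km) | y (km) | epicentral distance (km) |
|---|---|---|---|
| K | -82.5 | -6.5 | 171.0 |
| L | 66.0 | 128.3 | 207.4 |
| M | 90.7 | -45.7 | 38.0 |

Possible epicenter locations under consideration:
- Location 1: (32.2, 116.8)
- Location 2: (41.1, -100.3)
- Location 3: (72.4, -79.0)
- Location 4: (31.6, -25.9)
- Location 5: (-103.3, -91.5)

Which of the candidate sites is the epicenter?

Location 3

For each candidate, compare |candidate − station| to the reported distance:
Location 1: residuals K 2.6, L 171.7, M 134.7 → max 171.7 km
Location 2: residuals K 15.8, L 22.6, M 35.8 → max 35.8 km
Location 3: residuals K 0.0, L 0.0, M 0.0 → max 0.0 km
Location 4: residuals K 55.3, L 49.4, M 24.3 → max 55.3 km
Location 5: residuals K 83.5, L 70.0, M 161.3 → max 161.3 km
Only Location 3 has all residuals ≈ 0.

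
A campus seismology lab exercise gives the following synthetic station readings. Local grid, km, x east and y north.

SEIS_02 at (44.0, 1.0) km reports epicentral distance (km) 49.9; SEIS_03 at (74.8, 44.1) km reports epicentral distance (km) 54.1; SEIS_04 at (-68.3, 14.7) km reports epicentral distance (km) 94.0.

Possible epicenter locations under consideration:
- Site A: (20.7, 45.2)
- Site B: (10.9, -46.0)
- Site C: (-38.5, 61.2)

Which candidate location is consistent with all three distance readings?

For each candidate, compare |candidate − station| to the reported distance:
Site A: residuals SEIS_02 0.1, SEIS_03 0.0, SEIS_04 0.1 → max 0.1 km
Site B: residuals SEIS_02 7.6, SEIS_03 56.4, SEIS_04 5.8 → max 56.4 km
Site C: residuals SEIS_02 52.2, SEIS_03 60.5, SEIS_04 38.8 → max 60.5 km
Only Site A has all residuals ≈ 0.

Site A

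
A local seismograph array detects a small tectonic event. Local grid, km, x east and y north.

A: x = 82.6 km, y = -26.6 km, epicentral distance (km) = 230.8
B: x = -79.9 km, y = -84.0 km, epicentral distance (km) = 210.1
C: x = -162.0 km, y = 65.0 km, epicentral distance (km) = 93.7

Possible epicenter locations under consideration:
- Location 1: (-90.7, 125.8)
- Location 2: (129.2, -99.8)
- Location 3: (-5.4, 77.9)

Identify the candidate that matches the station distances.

For each candidate, compare |candidate − station| to the reported distance:
Location 1: residuals A 0.0, B 0.0, C 0.0 → max 0.0 km
Location 2: residuals A 144.0, B 0.4, C 240.9 → max 240.9 km
Location 3: residuals A 94.2, B 31.9, C 63.4 → max 94.2 km
Only Location 1 has all residuals ≈ 0.

Location 1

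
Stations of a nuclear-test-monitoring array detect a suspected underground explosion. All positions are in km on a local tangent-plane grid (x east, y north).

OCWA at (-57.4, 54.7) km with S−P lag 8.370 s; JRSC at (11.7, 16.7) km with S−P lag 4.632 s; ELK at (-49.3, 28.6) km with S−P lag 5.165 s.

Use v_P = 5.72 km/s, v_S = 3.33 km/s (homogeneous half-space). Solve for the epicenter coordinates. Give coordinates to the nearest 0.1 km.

Distance from S−P lag: d = Δt · v_P v_S / (v_P − v_S) = Δt · (5.72·3.33)/(5.72−3.33) ≈ 7.9697·Δt.
So d_OCWA = 66.71, d_JRSC = 36.92, d_ELK = 41.16 km.
Circle about each station: (x + 57.4)² + (y − 54.7)² = 66.71²; (x − 11.7)² + (y − 16.7)² = 36.92²; (x + 49.3)² + (y − 28.6)² = 41.16².
Subtracting the OCWA equation from the JRSC and ELK equations removes the quadratic terms:
138.2 x − 76.0 y = -2783.93
16.2 x − 52.2 y = -282.32
Solving the 2×2 system: x ≈ -20.7, y ≈ -1.0 km.

x ≈ -20.7 km, y ≈ -1.0 km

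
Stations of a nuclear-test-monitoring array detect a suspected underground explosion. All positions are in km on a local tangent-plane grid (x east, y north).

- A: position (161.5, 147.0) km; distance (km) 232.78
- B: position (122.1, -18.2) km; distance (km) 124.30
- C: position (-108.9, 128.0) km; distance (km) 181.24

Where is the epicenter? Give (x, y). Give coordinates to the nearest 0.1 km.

(-2.2, -18.5)

Circle about each station: (x − 161.5)² + (y − 147.0)² = 232.78²; (x − 122.1)² + (y + 18.2)² = 124.30²; (x + 108.9)² + (y − 128.0)² = 181.24².
Subtracting the A equation from the B and C equations removes the quadratic terms:
-78.8 x − 330.4 y = 6284.44
-540.8 x − 38.0 y = 1890.55
Solving the 2×2 system: x ≈ -2.2, y ≈ -18.5 km.
Check against A (with the unrounded x, y): √((x − 161.5)²+(y − 147.0)²) = 232.78 ≈ 232.78 km. ✓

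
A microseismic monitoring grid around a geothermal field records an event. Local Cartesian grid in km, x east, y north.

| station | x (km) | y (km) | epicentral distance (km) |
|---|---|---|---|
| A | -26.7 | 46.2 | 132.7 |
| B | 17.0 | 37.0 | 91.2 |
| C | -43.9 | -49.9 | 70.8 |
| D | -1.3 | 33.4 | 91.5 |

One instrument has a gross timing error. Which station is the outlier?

A

Solve using three stations at a time. Using B, C, D (subtract circle equations pairwise → linear system) gives (x, y) ≈ (26.8, -53.7).
Distances from that point to each station vs reported:
  A: calculated 113.3 vs reported 132.7 → residual 19.4 km
  B: calculated 91.2 vs reported 91.2 → residual 0.0 km
  C: calculated 70.8 vs reported 70.8 → residual 0.0 km
  D: calculated 91.5 vs reported 91.5 → residual 0.0 km
B, C, D are mutually consistent (residuals ≈ 0); A is off by 19.4 km.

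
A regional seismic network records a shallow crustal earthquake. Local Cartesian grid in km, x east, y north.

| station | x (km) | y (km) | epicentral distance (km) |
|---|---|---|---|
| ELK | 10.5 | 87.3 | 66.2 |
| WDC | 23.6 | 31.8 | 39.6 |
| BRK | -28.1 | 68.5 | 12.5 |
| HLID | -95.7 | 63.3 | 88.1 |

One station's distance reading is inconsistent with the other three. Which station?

Solve using three stations at a time. Using ELK, WDC, HLID (subtract circle equations pairwise → linear system) gives (x, y) ≈ (-15.7, 26.5).
Distances from that point to each station vs reported:
  ELK: calculated 66.2 vs reported 66.2 → residual 0.0 km
  WDC: calculated 39.6 vs reported 39.6 → residual 0.0 km
  BRK: calculated 43.8 vs reported 12.5 → residual 31.3 km
  HLID: calculated 88.1 vs reported 88.1 → residual 0.0 km
ELK, WDC, HLID are mutually consistent (residuals ≈ 0); BRK is off by 31.3 km.

BRK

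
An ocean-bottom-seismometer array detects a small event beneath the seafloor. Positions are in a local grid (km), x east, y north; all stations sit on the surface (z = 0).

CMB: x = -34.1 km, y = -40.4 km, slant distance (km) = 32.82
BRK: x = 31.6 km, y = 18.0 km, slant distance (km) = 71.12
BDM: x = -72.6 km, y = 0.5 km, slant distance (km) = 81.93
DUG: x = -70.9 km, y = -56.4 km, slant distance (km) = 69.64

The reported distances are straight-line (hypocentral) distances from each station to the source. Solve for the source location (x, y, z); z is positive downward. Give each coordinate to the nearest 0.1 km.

x ≈ -3.9 km, y ≈ -42.3 km, depth ≈ 12.7 km

Each station gives a sphere (x−x_i)² + (y−y_i)² + z² = d_i² (stations at z=0).
Subtracting the CMB sphere from BRK and BDM: z² cancels, leaving linear equations in x and y:
131.4 x + 116.8 y = -5453.31
-77.0 x + 81.8 y = -3159.33
Solving: x ≈ -3.904, y ≈ -42.297 km (keep extra digits for the depth step; rounded: -3.9, -42.3).
Then from the CMB sphere: z² = 32.82² − (x + 34.1)² − (y + 40.4)² with x = -3.904, y = -42.297, so z ≈ 12.718 ≈ 12.7 km.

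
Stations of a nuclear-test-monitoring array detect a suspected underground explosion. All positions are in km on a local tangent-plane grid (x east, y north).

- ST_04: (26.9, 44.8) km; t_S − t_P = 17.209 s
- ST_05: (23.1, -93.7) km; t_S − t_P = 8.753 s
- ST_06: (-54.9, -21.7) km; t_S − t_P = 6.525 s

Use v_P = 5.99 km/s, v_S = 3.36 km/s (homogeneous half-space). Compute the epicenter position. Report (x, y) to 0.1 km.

Distance from S−P lag: d = Δt · v_P v_S / (v_P − v_S) = Δt · (5.99·3.36)/(5.99−3.36) ≈ 7.6526·Δt.
So d_ST_04 = 131.69, d_ST_05 = 66.98, d_ST_06 = 49.93 km.
Circle about each station: (x − 26.9)² + (y − 44.8)² = 131.69²; (x − 23.1)² + (y + 93.7)² = 66.98²; (x + 54.9)² + (y + 21.7)² = 49.93².
Subtracting the ST_04 equation from the ST_05 and ST_06 equations removes the quadratic terms:
-7.6 x − 277.0 y = 19438.59
-163.6 x − 133.0 y = 15603.50
Solving the 2×2 system: x ≈ -39.2, y ≈ -69.1 km.

(-39.2, -69.1)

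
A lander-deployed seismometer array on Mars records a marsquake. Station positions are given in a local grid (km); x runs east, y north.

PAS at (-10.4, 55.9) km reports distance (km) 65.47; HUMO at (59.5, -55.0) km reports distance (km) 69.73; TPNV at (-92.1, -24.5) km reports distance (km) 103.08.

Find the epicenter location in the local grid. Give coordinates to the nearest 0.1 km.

9.4 km east, -6.5 km north

Circle about each station: (x + 10.4)² + (y − 55.9)² = 65.47²; (x − 59.5)² + (y + 55.0)² = 69.73²; (x + 92.1)² + (y + 24.5)² = 103.08².
Subtracting pairs of circle equations eliminates x²+y² and gives linear equations (the radical axes):
139.8 x − 221.8 y = 2756.33
-163.4 x − 160.8 y = -489.48
Solving the 2×2 system: x ≈ 9.4, y ≈ -6.5 km.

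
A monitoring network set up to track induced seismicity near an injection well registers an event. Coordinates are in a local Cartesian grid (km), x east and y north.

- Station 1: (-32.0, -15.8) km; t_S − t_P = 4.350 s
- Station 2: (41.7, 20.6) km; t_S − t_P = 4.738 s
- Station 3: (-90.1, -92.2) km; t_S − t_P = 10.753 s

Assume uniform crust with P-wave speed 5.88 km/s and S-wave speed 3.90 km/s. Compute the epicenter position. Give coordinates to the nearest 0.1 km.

x ≈ 16.8 km, y ≈ -28.3 km

Distance from S−P lag: d = Δt · v_P v_S / (v_P − v_S) = Δt · (5.88·3.90)/(5.88−3.90) ≈ 11.5818·Δt.
So d_Station 1 = 50.38, d_Station 2 = 54.87, d_Station 3 = 124.54 km.
Circle about each station: (x + 32.0)² + (y + 15.8)² = 50.38²; (x − 41.7)² + (y − 20.6)² = 54.87²; (x + 90.1)² + (y + 92.2)² = 124.54².
Subtracting pairs of circle equations eliminates x²+y² and gives linear equations (the radical axes):
147.4 x + 72.8 y = 417.04
-116.2 x − 152.8 y = 2373.14
Solving the 2×2 system: x ≈ 16.8, y ≈ -28.3 km.
Check against Station 1 (with the unrounded x, y): √((x + 32.0)²+(y + 15.8)²) = 50.40 ≈ 50.38 km. ✓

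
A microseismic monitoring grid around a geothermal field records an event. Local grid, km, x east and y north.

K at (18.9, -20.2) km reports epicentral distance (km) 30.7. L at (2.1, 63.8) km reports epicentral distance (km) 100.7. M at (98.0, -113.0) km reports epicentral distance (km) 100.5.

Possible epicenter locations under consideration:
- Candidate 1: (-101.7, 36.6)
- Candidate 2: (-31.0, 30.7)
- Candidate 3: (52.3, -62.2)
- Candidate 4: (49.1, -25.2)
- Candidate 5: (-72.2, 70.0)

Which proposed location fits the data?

For each candidate, compare |candidate − station| to the reported distance:
Candidate 1: residuals K 102.6, L 6.6, M 149.0 → max 149.0 km
Candidate 2: residuals K 40.6, L 53.9, M 92.6 → max 92.6 km
Candidate 3: residuals K 23.0, L 34.9, M 32.2 → max 34.9 km
Candidate 4: residuals K 0.1, L 0.1, M 0.0 → max 0.1 km
Candidate 5: residuals K 97.5, L 26.1, M 149.4 → max 149.4 km
Only Candidate 4 has all residuals ≈ 0.

Candidate 4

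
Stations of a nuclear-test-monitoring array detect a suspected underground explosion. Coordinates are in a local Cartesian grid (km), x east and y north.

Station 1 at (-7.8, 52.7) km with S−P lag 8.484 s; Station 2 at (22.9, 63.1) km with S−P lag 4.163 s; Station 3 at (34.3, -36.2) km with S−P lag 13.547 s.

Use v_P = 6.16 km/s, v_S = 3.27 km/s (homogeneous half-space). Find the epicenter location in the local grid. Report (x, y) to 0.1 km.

Distance from S−P lag: d = Δt · v_P v_S / (v_P − v_S) = Δt · (6.16·3.27)/(6.16−3.27) ≈ 6.9700·Δt.
So d_Station 1 = 59.13, d_Station 2 = 29.02, d_Station 3 = 94.42 km.
Circle about each station: (x + 7.8)² + (y − 52.7)² = 59.13²; (x − 22.9)² + (y − 63.1)² = 29.02²; (x − 34.3)² + (y + 36.2)² = 94.42².
Subtracting the Station 1 equation from the Station 2 and Station 3 equations removes the quadratic terms:
61.4 x + 20.8 y = 4322.09
84.2 x − 177.8 y = -5769.98
Solving the 2×2 system: x ≈ 51.2, y ≈ 56.7 km.

(51.2, 56.7)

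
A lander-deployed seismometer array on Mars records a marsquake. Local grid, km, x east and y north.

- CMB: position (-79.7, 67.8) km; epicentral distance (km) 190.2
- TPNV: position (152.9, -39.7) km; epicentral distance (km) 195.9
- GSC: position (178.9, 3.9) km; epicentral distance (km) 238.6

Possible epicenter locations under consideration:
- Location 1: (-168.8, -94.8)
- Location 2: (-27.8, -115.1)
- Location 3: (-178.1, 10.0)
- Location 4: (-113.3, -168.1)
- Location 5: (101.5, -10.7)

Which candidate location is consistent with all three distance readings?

For each candidate, compare |candidate − station| to the reported distance:
Location 1: residuals CMB 4.8, TPNV 130.5, GSC 122.8 → max 130.5 km
Location 2: residuals CMB 0.1, TPNV 0.1, GSC 0.1 → max 0.1 km
Location 3: residuals CMB 76.1, TPNV 138.8, GSC 118.5 → max 138.8 km
Location 4: residuals CMB 48.1, TPNV 99.6, GSC 100.5 → max 100.5 km
Location 5: residuals CMB 7.3, TPNV 136.9, GSC 159.8 → max 159.8 km
Only Location 2 has all residuals ≈ 0.

Location 2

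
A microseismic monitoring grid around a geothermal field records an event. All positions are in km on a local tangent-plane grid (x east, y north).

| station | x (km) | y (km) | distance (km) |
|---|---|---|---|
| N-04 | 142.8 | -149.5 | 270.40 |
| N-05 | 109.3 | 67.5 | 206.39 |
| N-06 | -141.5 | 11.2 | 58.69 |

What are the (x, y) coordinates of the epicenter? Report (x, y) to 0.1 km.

Circle about each station: (x − 142.8)² + (y + 149.5)² = 270.40²; (x − 109.3)² + (y − 67.5)² = 206.39²; (x + 141.5)² + (y − 11.2)² = 58.69².
Subtracting pairs of circle equations eliminates x²+y² and gives linear equations (the radical axes):
-67.0 x + 434.0 y = 4279.98
-568.6 x + 321.4 y = 47077.24
Solving the 2×2 system: x ≈ -84.6, y ≈ -3.2 km.
Check against N-04 (with the unrounded x, y): √((x − 142.8)²+(y + 149.5)²) = 270.40 ≈ 270.40 km. ✓

-84.6 km east, -3.2 km north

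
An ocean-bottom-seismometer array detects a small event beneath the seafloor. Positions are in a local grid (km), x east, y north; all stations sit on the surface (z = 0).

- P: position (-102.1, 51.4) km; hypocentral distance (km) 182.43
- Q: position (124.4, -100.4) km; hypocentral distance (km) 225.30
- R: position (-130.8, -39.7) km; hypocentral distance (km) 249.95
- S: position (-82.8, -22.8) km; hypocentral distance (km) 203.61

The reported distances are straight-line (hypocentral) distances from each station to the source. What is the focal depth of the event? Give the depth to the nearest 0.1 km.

Each station gives a sphere (x−x_i)² + (y−y_i)² + z² = d_i² (stations at z=0).
Subtracting the P sphere from Q and R: z² cancels, leaving linear equations in x and y:
453.0 x − 303.6 y = -4990.24
-57.4 x − 182.2 y = -23575.94
Solving: x ≈ 62.507, y ≈ 109.704 km (keep extra digits for the depth step; rounded: 62.5, 109.7).
Then from the P sphere: z² = 182.43² − (x + 102.1)² − (y − 51.4)² with x = 62.507, y = 109.704, so z ≈ 52.781 ≈ 52.8 km.

depth ≈ 52.8 km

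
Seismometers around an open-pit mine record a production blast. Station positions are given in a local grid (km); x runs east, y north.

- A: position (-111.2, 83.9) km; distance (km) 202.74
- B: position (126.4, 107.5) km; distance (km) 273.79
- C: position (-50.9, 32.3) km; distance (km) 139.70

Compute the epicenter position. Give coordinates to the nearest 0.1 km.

-43.5 km east, -107.2 km north

Circle about each station: (x + 111.2)² + (y − 83.9)² = 202.74²; (x − 126.4)² + (y − 107.5)² = 273.79²; (x + 50.9)² + (y − 32.3)² = 139.70².
Subtracting pairs of circle equations eliminates x²+y² and gives linear equations (the radical axes):
475.2 x + 47.2 y = -25728.90
120.6 x − 103.2 y = 5816.87
Solving the 2×2 system: x ≈ -43.5, y ≈ -107.2 km.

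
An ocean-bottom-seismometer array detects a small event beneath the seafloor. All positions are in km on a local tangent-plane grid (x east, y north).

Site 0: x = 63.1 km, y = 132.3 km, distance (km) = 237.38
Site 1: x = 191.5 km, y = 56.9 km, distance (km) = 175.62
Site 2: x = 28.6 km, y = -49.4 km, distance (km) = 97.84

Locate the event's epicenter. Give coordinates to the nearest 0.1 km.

Circle about each station: (x − 63.1)² + (y − 132.3)² = 237.38²; (x − 191.5)² + (y − 56.9)² = 175.62²; (x − 28.6)² + (y + 49.4)² = 97.84².
Subtracting pairs of circle equations eliminates x²+y² and gives linear equations (the radical axes):
256.8 x − 150.8 y = 43931.84
-69.0 x − 363.4 y = 28550.02
Solving the 2×2 system: x ≈ 112.4, y ≈ -99.9 km.

x ≈ 112.4 km, y ≈ -99.9 km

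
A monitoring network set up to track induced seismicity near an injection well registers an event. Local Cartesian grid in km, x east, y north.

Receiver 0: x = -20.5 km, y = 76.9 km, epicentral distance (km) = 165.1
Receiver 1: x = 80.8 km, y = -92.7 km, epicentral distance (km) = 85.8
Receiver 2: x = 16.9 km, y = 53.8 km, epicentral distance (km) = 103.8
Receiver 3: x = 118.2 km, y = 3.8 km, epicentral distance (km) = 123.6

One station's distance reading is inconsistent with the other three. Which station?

Solve using three stations at a time. Using Receiver 1, Receiver 2, Receiver 3 (subtract circle equations pairwise → linear system) gives (x, y) ≈ (6.7, -49.5).
Distances from that point to each station vs reported:
  Receiver 0: calculated 129.3 vs reported 165.1 → residual 35.8 km
  Receiver 1: calculated 85.8 vs reported 85.8 → residual 0.0 km
  Receiver 2: calculated 103.8 vs reported 103.8 → residual 0.0 km
  Receiver 3: calculated 123.6 vs reported 123.6 → residual 0.0 km
Receiver 1, Receiver 2, Receiver 3 are mutually consistent (residuals ≈ 0); Receiver 0 is off by 35.8 km.

Receiver 0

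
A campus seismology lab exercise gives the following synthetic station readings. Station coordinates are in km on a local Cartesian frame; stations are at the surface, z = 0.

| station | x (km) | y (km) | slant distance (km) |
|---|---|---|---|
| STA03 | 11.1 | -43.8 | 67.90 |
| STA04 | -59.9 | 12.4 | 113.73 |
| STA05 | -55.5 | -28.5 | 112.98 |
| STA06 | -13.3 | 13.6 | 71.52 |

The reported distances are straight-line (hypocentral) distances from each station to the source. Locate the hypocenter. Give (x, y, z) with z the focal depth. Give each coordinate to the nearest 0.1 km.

Each station gives a sphere (x−x_i)² + (y−y_i)² + z² = d_i² (stations at z=0).
Subtracting the STA03 sphere from STA04 and STA05: z² cancels, leaving linear equations in x and y:
-142.0 x + 112.4 y = -6623.98
-133.2 x + 30.6 y = -6303.22
Solving: x ≈ 47.597, y ≈ 1.199 km (keep extra digits for the depth step; rounded: 47.6, 1.2).
Then from the STA03 sphere: z² = 67.90² − (x − 11.1)² − (y + 43.8)² with x = 47.597, y = 1.199, so z ≈ 35.404 ≈ 35.4 km.

(47.6, 1.2, 35.4)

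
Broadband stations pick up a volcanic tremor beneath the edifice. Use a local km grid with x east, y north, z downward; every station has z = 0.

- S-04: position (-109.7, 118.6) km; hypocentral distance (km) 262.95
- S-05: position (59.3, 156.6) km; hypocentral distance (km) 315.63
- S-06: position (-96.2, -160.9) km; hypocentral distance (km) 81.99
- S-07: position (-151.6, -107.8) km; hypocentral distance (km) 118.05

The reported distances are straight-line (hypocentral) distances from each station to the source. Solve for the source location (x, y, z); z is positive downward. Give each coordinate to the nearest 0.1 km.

x ≈ -55.1 km, y ≈ -130.5 km, depth ≈ 64.1 km

Each station gives a sphere (x−x_i)² + (y−y_i)² + z² = d_i² (stations at z=0).
Subtracting the S-04 sphere from S-05 and S-06: z² cancels, leaving linear equations in x and y:
338.0 x + 76.0 y = -28539.59
27.0 x − 559.0 y = 71463.54
Solving: x ≈ -55.093, y ≈ -130.503 km (keep extra digits for the depth step; rounded: -55.1, -130.5).
Then from the S-04 sphere: z² = 262.95² − (x + 109.7)² − (y − 118.6)² with x = -55.093, y = -130.503, so z ≈ 64.097 ≈ 64.1 km.
Check against S-07 (with the unrounded solution): distance 118.06 ≈ 118.05 km. ✓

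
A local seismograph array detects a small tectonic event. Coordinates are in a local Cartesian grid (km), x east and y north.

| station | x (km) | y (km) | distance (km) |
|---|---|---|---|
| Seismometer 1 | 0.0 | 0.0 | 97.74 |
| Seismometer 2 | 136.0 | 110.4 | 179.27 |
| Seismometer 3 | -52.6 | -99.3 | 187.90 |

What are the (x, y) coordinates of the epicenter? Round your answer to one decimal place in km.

Circle about each station: x² + y² = 97.74²; (x − 136.0)² + (y − 110.4)² = 179.27²; (x + 52.6)² + (y + 99.3)² = 187.90².
Subtracting pairs of circle equations eliminates x²+y² and gives linear equations (the radical axes):
272.0 x + 220.8 y = 8099.53
-105.2 x − 198.6 y = -13126.05
Solving the 2×2 system: x ≈ -41.9, y ≈ 88.3 km.

-41.9 km east, 88.3 km north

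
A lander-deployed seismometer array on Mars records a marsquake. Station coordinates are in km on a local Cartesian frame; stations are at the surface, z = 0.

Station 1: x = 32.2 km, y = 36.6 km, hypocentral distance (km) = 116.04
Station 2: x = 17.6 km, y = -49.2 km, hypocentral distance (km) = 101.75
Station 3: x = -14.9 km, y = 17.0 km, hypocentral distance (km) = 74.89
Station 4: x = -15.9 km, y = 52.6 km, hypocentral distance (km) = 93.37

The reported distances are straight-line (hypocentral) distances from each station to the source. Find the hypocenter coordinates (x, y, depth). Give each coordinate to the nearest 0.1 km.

Each station gives a sphere (x−x_i)² + (y−y_i)² + z² = d_i² (stations at z=0).
Subtracting the Station 1 sphere from Station 2 and Station 3: z² cancels, leaving linear equations in x and y:
-29.2 x − 171.6 y = 3466.22
-94.2 x − 39.2 y = 5991.38
Solving: x ≈ -59.403, y ≈ -10.091 km (keep extra digits for the depth step; rounded: -59.4, -10.1).
Then from the Station 1 sphere: z² = 116.04² − (x − 32.2)² − (y − 36.6)² with x = -59.403, y = -10.091, so z ≈ 53.797 ≈ 53.8 km.

(-59.4, -10.1, 53.8)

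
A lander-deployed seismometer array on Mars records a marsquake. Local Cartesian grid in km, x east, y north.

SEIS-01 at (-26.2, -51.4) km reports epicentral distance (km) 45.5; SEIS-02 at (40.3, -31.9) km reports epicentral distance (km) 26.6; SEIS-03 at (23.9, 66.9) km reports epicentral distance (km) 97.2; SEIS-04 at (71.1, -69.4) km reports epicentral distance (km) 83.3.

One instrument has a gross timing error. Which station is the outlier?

SEIS-04

Solve using three stations at a time. Using SEIS-01, SEIS-02, SEIS-03 (subtract circle equations pairwise → linear system) gives (x, y) ≈ (13.8, -29.8).
Distances from that point to each station vs reported:
  SEIS-01: calculated 45.5 vs reported 45.5 → residual 0.0 km
  SEIS-02: calculated 26.6 vs reported 26.6 → residual 0.0 km
  SEIS-03: calculated 97.2 vs reported 97.2 → residual 0.0 km
  SEIS-04: calculated 69.7 vs reported 83.3 → residual 13.6 km
SEIS-01, SEIS-02, SEIS-03 are mutually consistent (residuals ≈ 0); SEIS-04 is off by 13.6 km.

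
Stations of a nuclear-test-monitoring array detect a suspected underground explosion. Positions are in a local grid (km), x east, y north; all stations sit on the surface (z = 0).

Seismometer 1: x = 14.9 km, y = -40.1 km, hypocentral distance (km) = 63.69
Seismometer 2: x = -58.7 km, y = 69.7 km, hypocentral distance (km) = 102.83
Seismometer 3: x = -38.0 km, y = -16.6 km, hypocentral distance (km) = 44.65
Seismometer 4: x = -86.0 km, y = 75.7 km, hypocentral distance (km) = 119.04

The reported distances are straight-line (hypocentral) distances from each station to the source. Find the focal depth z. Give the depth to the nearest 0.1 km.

depth ≈ 43.1 km

Each station gives a sphere (x−x_i)² + (y−y_i)² + z² = d_i² (stations at z=0).
Subtracting the Seismometer 1 sphere from Seismometer 2 and Seismometer 3: z² cancels, leaving linear equations in x and y:
-147.2 x + 219.6 y = -43.83
-105.8 x + 47.0 y = 1952.33
Solving: x ≈ -26.404, y ≈ -17.899 km (keep extra digits for the depth step; rounded: -26.4, -17.9).
Then from the Seismometer 1 sphere: z² = 63.69² − (x − 14.9)² − (y + 40.1)² with x = -26.404, y = -17.899, so z ≈ 43.099 ≈ 43.1 km.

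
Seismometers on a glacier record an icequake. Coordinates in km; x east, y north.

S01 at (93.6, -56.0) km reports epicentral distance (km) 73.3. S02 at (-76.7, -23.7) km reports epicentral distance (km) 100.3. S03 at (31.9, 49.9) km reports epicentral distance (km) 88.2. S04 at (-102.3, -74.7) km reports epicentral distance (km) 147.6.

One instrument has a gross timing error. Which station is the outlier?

S04

Solve using three stations at a time. Using S01, S02, S03 (subtract circle equations pairwise → linear system) gives (x, y) ≈ (22.6, -37.8).
Distances from that point to each station vs reported:
  S01: calculated 73.3 vs reported 73.3 → residual 0.0 km
  S02: calculated 100.3 vs reported 100.3 → residual 0.0 km
  S03: calculated 88.2 vs reported 88.2 → residual 0.0 km
  S04: calculated 130.2 vs reported 147.6 → residual 17.4 km
S01, S02, S03 are mutually consistent (residuals ≈ 0); S04 is off by 17.4 km.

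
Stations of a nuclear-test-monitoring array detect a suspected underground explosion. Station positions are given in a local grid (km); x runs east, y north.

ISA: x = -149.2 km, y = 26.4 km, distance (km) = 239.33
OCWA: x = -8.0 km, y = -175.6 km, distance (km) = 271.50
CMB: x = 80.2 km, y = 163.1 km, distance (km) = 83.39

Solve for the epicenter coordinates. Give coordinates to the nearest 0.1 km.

x ≈ 84.1 km, y ≈ 79.8 km

Circle about each station: (x + 149.2)² + (y − 26.4)² = 239.33²; (x + 8.0)² + (y + 175.6)² = 271.50²; (x − 80.2)² + (y − 163.1)² = 83.39².
Subtracting pairs of circle equations eliminates x²+y² and gives linear equations (the radical axes):
282.4 x − 404.0 y = -8491.64
458.8 x + 273.4 y = 60401.01
Solving the 2×2 system: x ≈ 84.1, y ≈ 79.8 km.
Check against ISA (with the unrounded x, y): √((x + 149.2)²+(y − 26.4)²) = 239.33 ≈ 239.33 km. ✓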